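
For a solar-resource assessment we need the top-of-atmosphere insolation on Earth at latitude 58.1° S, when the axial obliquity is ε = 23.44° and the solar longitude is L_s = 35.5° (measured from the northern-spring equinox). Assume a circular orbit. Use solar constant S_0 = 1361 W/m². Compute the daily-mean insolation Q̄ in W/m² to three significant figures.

Q̄ ≈ 106 W/m²

Solar declination: sin δ = sin ε · sin L_s = sin 23.44° × sin 35.5° = 0.23100, so δ = +13.356°.
cos h₀ = −tan(-58.1°) tan(+13.356°) = 0.3814, h₀ = 1.1795 rad.
Bracket: h₀ sin ϕ sin δ + cos ϕ cos δ sin h₀ = 1.1795×-0.84897×0.23100 + 0.52844×0.97295×0.92440 = -0.231314 + 0.475276 = 0.243962.
Q̄ = (S_0/π) × [bracket] = (1361/π) × 0.243962 = 105.7 W/m².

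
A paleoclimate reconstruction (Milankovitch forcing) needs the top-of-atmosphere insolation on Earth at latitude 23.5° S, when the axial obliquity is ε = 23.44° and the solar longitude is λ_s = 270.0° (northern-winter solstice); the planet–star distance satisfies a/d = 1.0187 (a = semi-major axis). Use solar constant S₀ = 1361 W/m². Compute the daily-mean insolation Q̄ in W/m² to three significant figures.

Solar declination: sin δ = sin ε · sin λ_s = sin 23.44° × sin 270.0° = -0.39779, so δ = -23.440°.
cos H₀ = −tan(-23.5°) tan(-23.440°) = -0.1885, H₀ = 1.7605 rad.
Bracket: H₀ sin φ sin δ + cos φ cos δ sin H₀ = 1.7605×-0.39875×-0.39779 + 0.91706×0.91748×0.98207 = 0.279248 + 0.826298 = 1.105546.
Inverse-square distance factor (a/d)² = 1.0187² = 1.037750.
Q̄ = (S₀/π) × 1.037750 × [bracket] = (1361/π) × 1.037750 × 1.105546 = 497.0 W/m².

Q̄ ≈ 497 W/m²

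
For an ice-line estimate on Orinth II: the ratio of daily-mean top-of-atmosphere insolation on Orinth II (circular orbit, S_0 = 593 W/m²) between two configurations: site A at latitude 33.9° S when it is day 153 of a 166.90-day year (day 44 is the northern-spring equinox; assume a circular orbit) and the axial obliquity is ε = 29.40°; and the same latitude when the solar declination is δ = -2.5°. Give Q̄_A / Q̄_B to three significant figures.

Q̄_A / Q̄_B ≈ 1.32

— Configuration A (ϕ=-33.9°):
Solar longitude: L_s = 360° × (153 − 44)/166.90 = 235.111°.
sin δ = sin 29.40° × sin 235.111° = -0.40267, so δ = -23.745°.
cos h₀ = −tan(-33.9°) tan(-23.745°) = -0.2956, h₀ = 1.8709 rad.
Bracket: h₀ sin ϕ sin δ + cos ϕ cos δ sin h₀ = 1.8709×-0.55775×-0.40267 + 0.83001×0.91535×0.95531 = 0.420184 + 0.725796 = 1.145980.
Q̄ = (S_0/π) × [bracket] = (593/π) × 1.145980 = 216.31 W/m².
— Configuration B (ϕ=-33.9°):
cos h₀ = −tan(-33.9°) tan(-2.500°) = -0.0293, h₀ = 1.6001 rad.
Bracket: h₀ sin ϕ sin δ + cos ϕ cos δ sin h₀ = 1.6001×-0.55775×-0.04362 + 0.83001×0.99905×0.99957 = 0.038929 + 0.828865 = 0.867794.
Q̄ = (S_0/π) × [bracket] = (593/π) × 0.867794 = 163.80 W/m².
Ratio Q̄_A / Q̄_B = 216.31 / 163.80 = 1.321.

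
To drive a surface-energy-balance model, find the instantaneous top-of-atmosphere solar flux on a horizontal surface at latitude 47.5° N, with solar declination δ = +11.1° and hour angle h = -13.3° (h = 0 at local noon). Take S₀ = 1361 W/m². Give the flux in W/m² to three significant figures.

1.07e+03 W/m²

cos θ_z = sin φ sin δ + cos φ cos δ cos h = 0.141942 + 0.645171 = 0.787113.
Flux = S₀ · cos θ_z = 1361 × 0.787113 = 1071 W/m².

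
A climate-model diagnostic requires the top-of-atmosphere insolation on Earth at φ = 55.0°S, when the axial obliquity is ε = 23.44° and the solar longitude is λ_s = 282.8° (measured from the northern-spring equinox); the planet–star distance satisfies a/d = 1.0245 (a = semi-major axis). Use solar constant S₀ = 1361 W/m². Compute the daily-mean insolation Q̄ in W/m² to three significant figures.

Solar declination: sin δ = sin ε · sin λ_s = sin 23.44° × sin 282.8° = -0.38790, so δ = -22.824°.
cos H₀ = −tan(-55.0°) tan(-22.824°) = -0.6010, H₀ = 2.2156 rad.
Bracket: H₀ sin φ sin δ + cos φ cos δ sin H₀ = 2.2156×-0.81915×-0.38790 + 0.57358×0.92170×0.79922 = 0.704003 + 0.422523 = 1.126526.
Inverse-square distance factor (a/d)² = 1.0245² = 1.049600.
Q̄ = (S₀/π) × 1.049600 × [bracket] = (1361/π) × 1.049600 × 1.126526 = 512.2 W/m².

Q̄ ≈ 512 W/m²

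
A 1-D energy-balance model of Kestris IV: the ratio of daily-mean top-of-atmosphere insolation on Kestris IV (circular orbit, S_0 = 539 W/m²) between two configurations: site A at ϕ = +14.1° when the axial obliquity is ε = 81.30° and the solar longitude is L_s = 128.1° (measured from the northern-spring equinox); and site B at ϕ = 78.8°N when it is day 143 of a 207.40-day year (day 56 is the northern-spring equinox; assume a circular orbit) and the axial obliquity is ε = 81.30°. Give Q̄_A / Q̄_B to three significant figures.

Q̄_A / Q̄_B ≈ 0.635

— Configuration A (ϕ=+14.1°):
Solar declination: sin δ = sin ε · sin L_s = sin 81.30° × sin 128.1° = 0.77788, so δ = +51.067°.
cos h₀ = −tan(+14.1°) tan(+51.067°) = -0.3109, h₀ = 1.8870 rad.
Bracket: h₀ sin ϕ sin δ + cos ϕ cos δ sin h₀ = 1.8870×0.24362×0.77788 + 0.96987×0.62841×0.95043 = 0.357600 + 0.579264 = 0.936864.
Q̄ = (S_0/π) × [bracket] = (539/π) × 0.936864 = 160.74 W/m².
— Configuration B (ϕ=+78.8°):
Solar longitude: L_s = 360° × (143 − 56)/207.40 = 151.013°.
sin δ = sin 81.30° × sin 151.013° = 0.47904, so δ = +28.623°.
cos h₀ = −tan(+78.8°) tan(+28.623°) = -2.7562 ≤ −1 ⇒ polar day, h₀ = π.
Bracket: h₀ sin ϕ sin δ + cos ϕ cos δ sin h₀ = 3.1416×0.98096×0.47904 + 0.19423×0.87779×0.00000 = 1.476298 + 0.000000 = 1.476298.
Q̄ = (S_0/π) × [bracket] = (539/π) × 1.476298 = 253.29 W/m².
Ratio Q̄_A / Q̄_B = 160.74 / 253.29 = 0.6346.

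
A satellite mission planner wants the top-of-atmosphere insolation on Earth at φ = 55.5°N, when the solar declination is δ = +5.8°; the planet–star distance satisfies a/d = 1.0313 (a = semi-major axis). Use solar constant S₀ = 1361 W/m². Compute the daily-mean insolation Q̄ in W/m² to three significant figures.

cos H₀ = −tan(+55.5°) tan(+5.800°) = -0.1478, H₀ = 1.7191 rad.
Bracket: H₀ sin φ sin δ + cos φ cos δ sin H₀ = 1.7191×0.82413×0.10106 + 0.56641×0.99488×0.98902 = 0.143178 + 0.557323 = 0.700501.
Inverse-square distance factor (a/d)² = 1.0313² = 1.063580.
Q̄ = (S₀/π) × 1.063580 × [bracket] = (1361/π) × 1.063580 × 0.700501 = 322.8 W/m².

Q̄ ≈ 323 W/m²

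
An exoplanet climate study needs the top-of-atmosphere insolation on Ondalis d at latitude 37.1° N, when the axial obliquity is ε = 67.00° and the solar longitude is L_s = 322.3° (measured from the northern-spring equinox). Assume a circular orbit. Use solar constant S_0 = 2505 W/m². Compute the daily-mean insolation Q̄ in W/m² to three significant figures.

Q̄ ≈ 172 W/m²

Solar declination: sin δ = sin ε · sin L_s = sin 67.00° × sin 322.3° = -0.56291, so δ = -34.258°.
cos h₀ = −tan(+37.1°) tan(-34.258°) = 0.5151, h₀ = 1.0297 rad.
Bracket: h₀ sin ϕ sin δ + cos ϕ cos δ sin h₀ = 1.0297×0.60321×-0.56291 + 0.79758×0.82652×0.85714 = -0.349638 + 0.565040 = 0.215402.
Q̄ = (S_0/π) × [bracket] = (2505/π) × 0.215402 = 171.8 W/m².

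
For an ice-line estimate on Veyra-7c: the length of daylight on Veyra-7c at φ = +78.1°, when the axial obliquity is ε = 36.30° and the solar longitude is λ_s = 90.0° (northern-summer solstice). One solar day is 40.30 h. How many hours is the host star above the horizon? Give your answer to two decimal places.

Solar declination: sin δ = sin ε · sin λ_s = sin 36.30° × sin 90.0° = 0.59201, so δ = +36.300°.
Sunrise equation: cos H₀ = −tan φ · tan δ = -3.4858 ≤ −1, so the host star never sets (polar day) and H₀ = π.
Daylight = 2H₀/(2π) × 40.30 h = (3.1416/π) × 40.30 = 40.30 h.

40.30 h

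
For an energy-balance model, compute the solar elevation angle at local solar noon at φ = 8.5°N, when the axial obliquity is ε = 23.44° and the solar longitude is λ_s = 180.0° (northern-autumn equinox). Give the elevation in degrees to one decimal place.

81.5°

Solar declination: sin δ = sin ε · sin λ_s = sin 23.44° × sin 180.0° = 0.00000, so δ = +0.000°.
At local noon the hour angle is zero, so the zenith angle equals |φ − δ| = |+8.5° − (+0.000°)| = 8.500°.
Elevation = 90° − 8.500° = 81.5°.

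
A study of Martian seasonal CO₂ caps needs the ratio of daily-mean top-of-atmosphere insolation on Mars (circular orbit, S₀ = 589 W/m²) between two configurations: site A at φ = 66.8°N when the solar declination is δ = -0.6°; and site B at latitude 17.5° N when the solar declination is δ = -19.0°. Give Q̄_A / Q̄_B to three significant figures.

Q̄_A / Q̄_B ≈ 0.503

— Configuration A (φ=+66.8°):
cos H₀ = −tan(+66.8°) tan(-0.600°) = 0.0244, H₀ = 1.5464 rad.
Bracket: H₀ sin φ sin δ + cos φ cos δ sin H₀ = 1.5464×0.91914×-0.01047 + 0.39394×0.99995×0.99970 = -0.014882 + 0.393802 = 0.378920.
Q̄ = (S₀/π) × [bracket] = (589/π) × 0.378920 = 71.042 W/m².
— Configuration B (φ=+17.5°):
cos H₀ = −tan(+17.5°) tan(-19.000°) = 0.1086, H₀ = 1.4620 rad.
Bracket: H₀ sin φ sin δ + cos φ cos δ sin H₀ = 1.4620×0.30071×-0.32557 + 0.95372×0.94552×0.99409 = -0.143133 + 0.896432 = 0.753299.
Q̄ = (S₀/π) × [bracket] = (589/π) × 0.753299 = 141.23 W/m².
Ratio Q̄_A / Q̄_B = 71.042 / 141.23 = 0.5030.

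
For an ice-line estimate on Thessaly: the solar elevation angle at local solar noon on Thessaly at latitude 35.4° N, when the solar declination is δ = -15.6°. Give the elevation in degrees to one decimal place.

39.0°

At local noon the hour angle is zero, so the zenith angle equals |φ − δ| = |+35.4° − (-15.600°)| = 51.000°.
Elevation = 90° − 51.000° = 39.0°.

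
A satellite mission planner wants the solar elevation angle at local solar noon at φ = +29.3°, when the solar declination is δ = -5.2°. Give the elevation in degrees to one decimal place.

55.5°

At local noon the hour angle is zero, so the zenith angle equals |φ − δ| = |+29.3° − (-5.200°)| = 34.500°.
Elevation = 90° − 34.500° = 55.5°.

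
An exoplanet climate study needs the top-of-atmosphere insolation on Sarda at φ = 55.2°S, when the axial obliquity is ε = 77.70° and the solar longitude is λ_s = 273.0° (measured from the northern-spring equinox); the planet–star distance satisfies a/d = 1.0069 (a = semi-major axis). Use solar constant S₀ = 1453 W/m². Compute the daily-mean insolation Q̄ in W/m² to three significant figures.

Q̄ ≈ 1.18e+03 W/m²

Solar declination: sin δ = sin ε · sin λ_s = sin 77.70° × sin 273.0° = -0.97571, so δ = -77.345°.
cos H₀ = −tan(-55.2°) tan(-77.345°) = -6.4079 ≤ −1 ⇒ polar day, H₀ = π.
Bracket: H₀ sin φ sin δ + cos φ cos δ sin H₀ = 3.1416×-0.82115×-0.97571 + 0.57071×0.21908×0.00000 = 2.517063 + 0.000000 = 2.517063.
Inverse-square distance factor (a/d)² = 1.0069² = 1.013848.
Q̄ = (S₀/π) × 1.013848 × [bracket] = (1453/π) × 1.013848 × 2.517063 = 1180 W/m².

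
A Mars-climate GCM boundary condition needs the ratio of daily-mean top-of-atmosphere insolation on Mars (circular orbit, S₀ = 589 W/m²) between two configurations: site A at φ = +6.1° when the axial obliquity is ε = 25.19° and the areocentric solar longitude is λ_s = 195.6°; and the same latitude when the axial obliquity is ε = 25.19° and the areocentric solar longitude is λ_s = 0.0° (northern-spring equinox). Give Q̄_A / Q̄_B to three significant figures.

Q̄_A / Q̄_B ≈ 0.974

— Configuration A (φ=+6.1°):
sin δ = sin 25.19° × sin 195.6° = -0.11446, so δ = -6.572°.
cos H₀ = −tan(+6.1°) tan(-6.572°) = 0.0123, H₀ = 1.5585 rad.
Bracket: H₀ sin φ sin δ + cos φ cos δ sin H₀ = 1.5585×0.10626×-0.11446 + 0.99434×0.99343×0.99992 = -0.018955 + 0.987728 = 0.968773.
Q̄ = (S₀/π) × [bracket] = (589/π) × 0.968773 = 181.63 W/m².
— Configuration B (φ=+6.1°):
sin δ = sin 25.19° × sin 0.0° = 0.00000, so δ = +0.000°.
cos H₀ = −tan(+6.1°) tan(+0.000°) = -0.0000, H₀ = 1.5708 rad.
Bracket: H₀ sin φ sin δ + cos φ cos δ sin H₀ = 1.5708×0.10626×0.00000 + 0.99434×1.00000×1.00000 = 0.000000 + 0.994340 = 0.994340.
Q̄ = (S₀/π) × [bracket] = (589/π) × 0.994340 = 186.42 W/m².
Ratio Q̄_A / Q̄_B = 181.63 / 186.42 = 0.9743.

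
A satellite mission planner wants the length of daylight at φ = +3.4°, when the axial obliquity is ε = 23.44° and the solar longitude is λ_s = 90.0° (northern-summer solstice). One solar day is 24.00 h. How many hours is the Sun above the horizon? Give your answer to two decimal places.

12.20 h

Solar declination: sin δ = sin ε · sin λ_s = sin 23.44° × sin 90.0° = 0.39779, so δ = +23.440°.
cos H₀ = −tan φ · tan δ = −tan(+3.4°) × tan(+23.440°) = -0.0258, so H₀ = 1.5966 rad = 91.48°.
Daylight = 2H₀/(2π) × 24.00 h = (1.5966/π) × 24.00 = 12.20 h.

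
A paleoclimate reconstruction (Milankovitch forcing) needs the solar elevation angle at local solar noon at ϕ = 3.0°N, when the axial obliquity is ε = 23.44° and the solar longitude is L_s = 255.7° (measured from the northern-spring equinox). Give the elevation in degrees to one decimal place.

Solar declination: sin δ = sin ε · sin L_s = sin 23.44° × sin 255.7° = -0.38546, so δ = -22.673°.
At local noon the hour angle is zero, so the zenith angle equals |ϕ − δ| = |+3.0° − (-22.673°)| = 25.673°.
Elevation = 90° − 25.673° = 64.3°.

64.3°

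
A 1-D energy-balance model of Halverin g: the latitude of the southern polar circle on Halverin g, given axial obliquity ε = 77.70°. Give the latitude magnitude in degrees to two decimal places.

The polar circle is the lowest latitude that experiences at least one full rotation of continuous darkness at the northern-summer solstice; it lies at |φ| = 90° − ε = 90° − 77.70° = 12.30°.

12.30°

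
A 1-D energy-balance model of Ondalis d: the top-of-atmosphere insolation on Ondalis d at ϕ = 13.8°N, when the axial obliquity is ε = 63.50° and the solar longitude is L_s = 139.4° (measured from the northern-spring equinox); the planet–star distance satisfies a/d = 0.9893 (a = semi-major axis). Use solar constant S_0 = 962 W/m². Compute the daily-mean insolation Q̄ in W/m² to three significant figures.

Solar declination: sin δ = sin ε · sin L_s = sin 63.50° × sin 139.4° = 0.58240, so δ = +35.620°.
cos h₀ = −tan(+13.8°) tan(+35.620°) = -0.1760, h₀ = 1.7477 rad.
Bracket: h₀ sin ϕ sin δ + cos ϕ cos δ sin h₀ = 1.7477×0.23853×0.58240 + 0.97113×0.81290×0.98439 = 0.242790 + 0.777109 = 1.019899.
Inverse-square distance factor (a/d)² = 0.9893² = 0.978714.
Q̄ = (S_0/π) × 0.978714 × [bracket] = (962/π) × 0.978714 × 1.019899 = 305.7 W/m².

Q̄ ≈ 306 W/m²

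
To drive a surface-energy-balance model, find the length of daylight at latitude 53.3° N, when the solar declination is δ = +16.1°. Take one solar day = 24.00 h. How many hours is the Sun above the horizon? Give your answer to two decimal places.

cos H₀ = −tan φ · tan δ = −tan(+53.3°) × tan(+16.100°) = -0.3872, so H₀ = 1.9684 rad = 112.78°.
Daylight = 2H₀/(2π) × 24.00 h = (1.9684/π) × 24.00 = 15.04 h.

15.04 h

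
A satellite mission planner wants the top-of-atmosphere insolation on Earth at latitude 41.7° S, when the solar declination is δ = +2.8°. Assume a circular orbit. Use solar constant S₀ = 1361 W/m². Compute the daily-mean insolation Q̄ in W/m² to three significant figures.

Q̄ ≈ 301 W/m²

cos H₀ = −tan(-41.7°) tan(+2.800°) = 0.0436, H₀ = 1.5272 rad.
Bracket: H₀ sin φ sin δ + cos φ cos δ sin H₀ = 1.5272×-0.66523×0.04885 + 0.74664×0.99881×0.99905 = -0.049629 + 0.745043 = 0.695414.
Q̄ = (S₀/π) × [bracket] = (1361/π) × 0.695414 = 301.3 W/m².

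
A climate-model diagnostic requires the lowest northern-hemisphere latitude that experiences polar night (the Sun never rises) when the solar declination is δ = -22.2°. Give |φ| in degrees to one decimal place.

Polar night requires cos H₀ = −tan φ tan δ ≥ 1, i.e. tan φ tan δ ≤ −1.
The boundary is |tan φ| · |tan δ| = 1, so |φ| = 90° − |δ| = 90° − 22.2° = 67.8° in the northern hemisphere.

|φ| = 67.8°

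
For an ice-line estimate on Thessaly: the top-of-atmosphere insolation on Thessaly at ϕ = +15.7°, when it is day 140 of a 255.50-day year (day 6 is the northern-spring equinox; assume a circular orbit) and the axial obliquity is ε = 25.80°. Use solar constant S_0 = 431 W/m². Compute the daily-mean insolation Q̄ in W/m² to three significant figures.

Solar longitude: L_s = 360° × (140 − 6)/255.50 = 188.806°.
sin δ = sin 25.80° × sin 188.806° = -0.06663, so δ = -3.821°.
cos h₀ = −tan(+15.7°) tan(-3.821°) = 0.0188, h₀ = 1.5520 rad.
Bracket: h₀ sin ϕ sin δ + cos ϕ cos δ sin h₀ = 1.5520×0.27060×-0.06663 + 0.96269×0.99778×0.99982 = -0.027983 + 0.960380 = 0.932397.
Q̄ = (S_0/π) × [bracket] = (431/π) × 0.932397 = 127.9 W/m².

Q̄ ≈ 128 W/m²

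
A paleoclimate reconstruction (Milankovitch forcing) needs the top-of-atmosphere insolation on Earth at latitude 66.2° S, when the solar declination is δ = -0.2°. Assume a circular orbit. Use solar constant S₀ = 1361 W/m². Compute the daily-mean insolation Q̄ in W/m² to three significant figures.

cos H₀ = −tan(-66.2°) tan(-0.200°) = -0.0079, H₀ = 1.5787 rad.
Bracket: H₀ sin φ sin δ + cos φ cos δ sin H₀ = 1.5787×-0.91496×-0.00349 + 0.40355×0.99999×0.99997 = 0.005041 + 0.403534 = 0.408575.
Q̄ = (S₀/π) × [bracket] = (1361/π) × 0.408575 = 177.0 W/m².

Q̄ ≈ 177 W/m²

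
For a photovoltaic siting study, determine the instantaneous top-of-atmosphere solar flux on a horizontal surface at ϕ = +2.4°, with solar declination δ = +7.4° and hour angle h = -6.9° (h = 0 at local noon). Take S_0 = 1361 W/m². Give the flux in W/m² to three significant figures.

cos θ_z = sin ϕ sin δ + cos ϕ cos δ cos h = 0.005393 + 0.983625 = 0.989018.
Flux = S_0 · cos θ_z = 1361 × 0.989018 = 1346 W/m².

1.35e+03 W/m²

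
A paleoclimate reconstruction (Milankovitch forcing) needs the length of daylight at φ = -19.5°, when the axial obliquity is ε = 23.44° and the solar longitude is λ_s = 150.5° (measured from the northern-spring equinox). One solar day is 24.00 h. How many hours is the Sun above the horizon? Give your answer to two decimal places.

11.46 h

Solar declination: sin δ = sin ε · sin λ_s = sin 23.44° × sin 150.5° = 0.19588, so δ = +11.296°.
cos H₀ = −tan φ · tan δ = −tan(-19.5°) × tan(+11.296°) = 0.0707, so H₀ = 1.5000 rad = 85.94°.
Daylight = 2H₀/(2π) × 24.00 h = (1.5000/π) × 24.00 = 11.46 h.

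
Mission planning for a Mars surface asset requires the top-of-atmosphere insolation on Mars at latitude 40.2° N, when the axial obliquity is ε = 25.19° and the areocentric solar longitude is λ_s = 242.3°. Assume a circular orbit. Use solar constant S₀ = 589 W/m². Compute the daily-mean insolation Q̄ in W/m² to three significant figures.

Q̄ ≈ 68.9 W/m²

sin δ = sin 25.19° × sin 242.3° = -0.37684, so δ = -22.138°.
cos H₀ = −tan(+40.2°) tan(-22.138°) = 0.3438, H₀ = 1.2198 rad.
Bracket: H₀ sin φ sin δ + cos φ cos δ sin H₀ = 1.2198×0.64546×-0.37684 + 0.76380×0.92628×0.93904 = -0.296698 + 0.664364 = 0.367666.
Q̄ = (S₀/π) × [bracket] = (589/π) × 0.367666 = 68.93 W/m².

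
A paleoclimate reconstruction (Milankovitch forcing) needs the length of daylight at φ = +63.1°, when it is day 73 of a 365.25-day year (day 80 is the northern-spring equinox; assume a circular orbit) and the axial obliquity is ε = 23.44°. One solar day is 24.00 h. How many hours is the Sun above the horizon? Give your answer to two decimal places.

11.28 h

Solar longitude: λ_s = 360° × (73 − 80)/365.25 = -6.899°, i.e. -6.899° + 360° = 353.101°.
sin δ = sin 23.44° × sin 353.101° = -0.04778, so δ = -2.739°.
cos H₀ = −tan φ · tan δ = −tan(+63.1°) × tan(-2.739°) = 0.0943, so H₀ = 1.4764 rad = 84.59°.
Daylight = 2H₀/(2π) × 24.00 h = (1.4764/π) × 24.00 = 11.28 h.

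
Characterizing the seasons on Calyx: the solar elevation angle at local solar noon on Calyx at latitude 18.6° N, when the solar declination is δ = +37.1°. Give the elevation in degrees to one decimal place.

At local noon the hour angle is zero, so the zenith angle equals |φ − δ| = |+18.6° − (+37.100°)| = 18.500°.
Elevation = 90° − 18.500° = 71.5°.

71.5°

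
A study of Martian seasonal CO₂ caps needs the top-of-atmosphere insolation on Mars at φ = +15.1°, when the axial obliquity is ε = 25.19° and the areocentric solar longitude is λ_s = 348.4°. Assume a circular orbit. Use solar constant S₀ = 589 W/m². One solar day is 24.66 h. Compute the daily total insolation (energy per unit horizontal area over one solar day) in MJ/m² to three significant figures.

15.4 MJ/m²

sin δ = sin 25.19° × sin 348.4° = -0.08558, so δ = -4.910°.
cos H₀ = −tan(+15.1°) tan(-4.910°) = 0.0232, H₀ = 1.5476 rad.
Bracket: H₀ sin φ sin δ + cos φ cos δ sin H₀ = 1.5476×0.26050×-0.08558 + 0.96547×0.99633×0.99973 = -0.034502 + 0.961667 = 0.927165.
Q̄ = (S₀/π) × [bracket] = (589/π) × 0.927165 = 173.83 W/m².
Daily total = Q̄ × 24.66 h × 3600 s/h = 173.83 × 24.66 × 3600 / 10⁶ = 15.43 MJ/m².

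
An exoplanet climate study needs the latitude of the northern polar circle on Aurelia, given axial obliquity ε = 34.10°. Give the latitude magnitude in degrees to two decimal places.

55.90°

The polar circle is the lowest latitude that experiences at least one full rotation of continuous daylight at the northern-summer solstice; it lies at |ϕ| = 90° − ε = 90° − 34.10° = 55.90°.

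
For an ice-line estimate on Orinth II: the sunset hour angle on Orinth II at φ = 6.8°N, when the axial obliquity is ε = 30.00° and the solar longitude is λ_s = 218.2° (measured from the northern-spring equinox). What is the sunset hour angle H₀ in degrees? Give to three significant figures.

Solar declination: sin δ = sin ε · sin λ_s = sin 30.00° × sin 218.2° = -0.30920, so δ = -18.011°.
cos H₀ = −tan φ · tan δ = −tan(+6.8°) × tan(-18.011°) = 0.0388, so H₀ = 1.5320 rad = 87.78°.

H₀ = 87.8°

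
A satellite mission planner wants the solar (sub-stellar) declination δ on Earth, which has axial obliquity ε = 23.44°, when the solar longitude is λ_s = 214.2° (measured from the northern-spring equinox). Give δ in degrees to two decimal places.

δ = -12.92°

sin δ = sin ε · sin λ_s = sin 23.44° × sin 214.2° = -0.223590.
δ = arcsin(-0.223590) = -12.92°.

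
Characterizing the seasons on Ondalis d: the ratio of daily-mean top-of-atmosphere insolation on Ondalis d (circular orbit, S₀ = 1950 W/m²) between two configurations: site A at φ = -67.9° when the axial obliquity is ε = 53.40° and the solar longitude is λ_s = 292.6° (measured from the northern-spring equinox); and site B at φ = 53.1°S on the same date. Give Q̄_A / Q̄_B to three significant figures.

Q̄_A / Q̄_B ≈ 1.16

— Configuration A (φ=-67.9°):
Solar declination: sin δ = sin ε · sin λ_s = sin 53.40° × sin 292.6° = -0.74117, so δ = -47.831°.
cos H₀ = −tan(-67.9°) tan(-47.831°) = -2.7189 ≤ −1 ⇒ polar day, H₀ = π.
Bracket: H₀ sin φ sin δ + cos φ cos δ sin H₀ = 3.1416×-0.92653×-0.74117 + 0.37622×0.67132×0.00000 = 2.157388 + 0.000000 = 2.157388.
Q̄ = (S₀/π) × [bracket] = (1950/π) × 2.157388 = 1339.1 W/m².
— Configuration B (φ=-53.1°):
cos H₀ = −tan(-53.1°) tan(-47.831°) = -1.4705 ≤ −1 ⇒ polar day, H₀ = π.
Bracket: H₀ sin φ sin δ + cos φ cos δ sin H₀ = 3.1416×-0.79968×-0.74117 + 0.60042×0.67132×0.00000 = 1.862023 + 0.000000 = 1.862023.
Q̄ = (S₀/π) × [bracket] = (1950/π) × 1.862023 = 1155.8 W/m².
Ratio Q̄_A / Q̄_B = 1339.1 / 1155.8 = 1.159.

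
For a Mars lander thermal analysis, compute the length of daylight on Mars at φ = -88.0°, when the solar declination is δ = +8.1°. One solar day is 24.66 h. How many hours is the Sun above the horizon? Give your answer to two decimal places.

0.00 h

cos H₀ = −tan φ · tan δ = 4.0755 ≥ 1, so the Sun never rises (polar night) and H₀ = 0.
Daylight = 2H₀/(2π) × 24.66 h = (0.0000/π) × 24.66 = 0.00 h.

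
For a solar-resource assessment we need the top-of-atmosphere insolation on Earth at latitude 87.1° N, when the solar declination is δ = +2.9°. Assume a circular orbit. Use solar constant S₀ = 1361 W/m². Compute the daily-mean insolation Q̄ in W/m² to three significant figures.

Q̄ ≈ 68.8 W/m²

cos H₀ = −tan(+87.1°) tan(+2.900°) = -1.0000, H₀ = 3.1416 rad.
Bracket: H₀ sin φ sin δ + cos φ cos δ sin H₀ = 3.1416×0.99872×0.05059 + 0.05059×0.99872×0.00000 = 0.158730 + 0.000000 = 0.158730.
Q̄ = (S₀/π) × [bracket] = (1361/π) × 0.158730 = 68.76 W/m².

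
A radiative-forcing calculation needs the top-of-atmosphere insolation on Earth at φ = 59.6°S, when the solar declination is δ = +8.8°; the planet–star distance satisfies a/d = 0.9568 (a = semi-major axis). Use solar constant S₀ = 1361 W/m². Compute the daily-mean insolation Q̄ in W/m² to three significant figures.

Q̄ ≈ 123 W/m²

cos H₀ = −tan(-59.6°) tan(+8.800°) = 0.2639, H₀ = 1.3038 rad.
Bracket: H₀ sin φ sin δ + cos φ cos δ sin H₀ = 1.3038×-0.86251×0.15299 + 0.50603×0.98823×0.96456 = -0.172043 + 0.482351 = 0.310308.
Inverse-square distance factor (a/d)² = 0.9568² = 0.915466.
Q̄ = (S₀/π) × 0.915466 × [bracket] = (1361/π) × 0.915466 × 0.310308 = 123.1 W/m².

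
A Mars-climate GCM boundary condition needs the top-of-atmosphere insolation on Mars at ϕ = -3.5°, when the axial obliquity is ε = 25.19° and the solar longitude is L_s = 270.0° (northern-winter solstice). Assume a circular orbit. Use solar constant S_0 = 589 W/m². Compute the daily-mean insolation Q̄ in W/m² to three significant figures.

Solar declination: sin δ = sin ε · sin L_s = sin 25.19° × sin 270.0° = -0.42562, so δ = -25.190°.
cos h₀ = −tan(-3.5°) tan(-25.190°) = -0.0288, h₀ = 1.5996 rad.
Bracket: h₀ sin ϕ sin δ + cos ϕ cos δ sin h₀ = 1.5996×-0.06105×-0.42562 + 0.99813×0.90490×0.99959 = 0.041564 + 0.902838 = 0.944402.
Q̄ = (S_0/π) × [bracket] = (589/π) × 0.944402 = 177.1 W/m².

Q̄ ≈ 177 W/m²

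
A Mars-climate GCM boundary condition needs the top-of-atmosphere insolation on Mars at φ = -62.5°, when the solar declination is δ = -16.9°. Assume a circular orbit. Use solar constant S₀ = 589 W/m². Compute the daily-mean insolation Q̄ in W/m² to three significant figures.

cos H₀ = −tan(-62.5°) tan(-16.900°) = -0.5836, H₀ = 2.1940 rad.
Bracket: H₀ sin φ sin δ + cos φ cos δ sin H₀ = 2.1940×-0.88701×-0.29070 + 0.46175×0.95681×0.81201 = 0.565731 + 0.358752 = 0.924483.
Q̄ = (S₀/π) × [bracket] = (589/π) × 0.924483 = 173.3 W/m².

Q̄ ≈ 173 W/m²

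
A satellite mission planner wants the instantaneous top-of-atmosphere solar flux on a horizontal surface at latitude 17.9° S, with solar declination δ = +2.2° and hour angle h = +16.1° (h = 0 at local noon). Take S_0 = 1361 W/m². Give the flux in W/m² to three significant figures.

1.23e+03 W/m²

cos θ_z = sin ϕ sin δ + cos ϕ cos δ cos h = -0.011799 + 0.913598 = 0.901799.
Flux = S_0 · cos θ_z = 1361 × 0.901799 = 1227 W/m².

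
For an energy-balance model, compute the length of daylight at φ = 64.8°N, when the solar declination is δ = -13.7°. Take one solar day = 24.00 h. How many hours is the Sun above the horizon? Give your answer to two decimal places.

cos H₀ = −tan φ · tan δ = −tan(+64.8°) × tan(-13.700°) = 0.5180, so H₀ = 1.0262 rad = 58.80°.
Daylight = 2H₀/(2π) × 24.00 h = (1.0262/π) × 24.00 = 7.84 h.

7.84 h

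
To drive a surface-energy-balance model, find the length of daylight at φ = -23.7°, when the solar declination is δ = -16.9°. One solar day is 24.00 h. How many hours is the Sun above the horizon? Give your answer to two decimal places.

cos H₀ = −tan φ · tan δ = −tan(-23.7°) × tan(-16.900°) = -0.1334, so H₀ = 1.7046 rad = 97.66°.
Daylight = 2H₀/(2π) × 24.00 h = (1.7046/π) × 24.00 = 13.02 h.

13.02 h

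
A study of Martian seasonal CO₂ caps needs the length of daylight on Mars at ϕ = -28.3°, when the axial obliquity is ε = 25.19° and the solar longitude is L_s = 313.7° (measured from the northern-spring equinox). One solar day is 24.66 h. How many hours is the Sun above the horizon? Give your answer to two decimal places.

13.70 h

Solar declination: sin δ = sin ε · sin L_s = sin 25.19° × sin 313.7° = -0.30771, so δ = -17.921°.
cos h₀ = −tan ϕ · tan δ = −tan(-28.3°) × tan(-17.921°) = -0.1741, so h₀ = 1.7458 rad = 100.03°.
Daylight = 2h₀/(2π) × 24.66 h = (1.7458/π) × 24.66 = 13.70 h.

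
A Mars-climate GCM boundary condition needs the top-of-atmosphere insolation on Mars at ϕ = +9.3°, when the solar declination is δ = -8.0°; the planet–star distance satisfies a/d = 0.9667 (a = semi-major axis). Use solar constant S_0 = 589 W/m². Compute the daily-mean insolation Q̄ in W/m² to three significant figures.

Q̄ ≈ 165 W/m²

cos h₀ = −tan(+9.3°) tan(-8.000°) = 0.0230, h₀ = 1.5478 rad.
Bracket: h₀ sin ϕ sin δ + cos ϕ cos δ sin h₀ = 1.5478×0.16160×-0.13917 + 0.98686×0.99027×0.99974 = -0.034810 + 0.977004 = 0.942194.
Inverse-square distance factor (a/d)² = 0.9667² = 0.934509.
Q̄ = (S_0/π) × 0.934509 × [bracket] = (589/π) × 0.934509 × 0.942194 = 165.1 W/m².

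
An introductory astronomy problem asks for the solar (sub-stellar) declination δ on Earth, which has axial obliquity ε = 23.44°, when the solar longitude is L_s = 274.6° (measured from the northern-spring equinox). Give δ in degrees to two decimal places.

δ = -23.36°

sin δ = sin ε · sin L_s = sin 23.44° × sin 274.6° = -0.396507.
δ = arcsin(-0.396507) = -23.36°.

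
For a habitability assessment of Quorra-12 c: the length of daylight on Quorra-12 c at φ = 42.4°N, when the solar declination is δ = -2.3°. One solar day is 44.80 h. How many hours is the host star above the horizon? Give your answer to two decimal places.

cos H₀ = −tan φ · tan δ = −tan(+42.4°) × tan(-2.300°) = 0.0367, so H₀ = 1.5341 rad = 87.90°.
Daylight = 2H₀/(2π) × 44.80 h = (1.5341/π) × 44.80 = 21.88 h.

21.88 h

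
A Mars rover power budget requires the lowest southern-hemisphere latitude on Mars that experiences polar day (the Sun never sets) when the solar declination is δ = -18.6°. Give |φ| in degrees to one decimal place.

Polar day requires cos H₀ = −tan φ tan δ ≤ −1, i.e. tan φ tan δ ≥ 1.
The boundary is |tan φ| · |tan δ| = 1, so |φ| = 90° − |δ| = 90° − 18.6° = 71.4° in the southern hemisphere.

|φ| = 71.4°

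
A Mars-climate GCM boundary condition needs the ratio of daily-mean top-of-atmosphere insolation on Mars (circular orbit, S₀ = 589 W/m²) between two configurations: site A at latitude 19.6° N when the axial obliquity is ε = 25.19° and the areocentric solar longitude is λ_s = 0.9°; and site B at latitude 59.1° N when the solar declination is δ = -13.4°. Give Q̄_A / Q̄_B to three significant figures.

— Configuration A (φ=+19.6°):
sin δ = sin 25.19° × sin 0.9° = 0.00669, so δ = +0.383°.
cos H₀ = −tan(+19.6°) tan(+0.383°) = -0.0024, H₀ = 1.5732 rad.
Bracket: H₀ sin φ sin δ + cos φ cos δ sin H₀ = 1.5732×0.33545×0.00669 + 0.94206×0.99998×1.00000 = 0.003531 + 0.942041 = 0.945572.
Q̄ = (S₀/π) × [bracket] = (589/π) × 0.945572 = 177.28 W/m².
— Configuration B (φ=+59.1°):
cos H₀ = −tan(+59.1°) tan(-13.400°) = 0.3981, H₀ = 1.1614 rad.
Bracket: H₀ sin φ sin δ + cos φ cos δ sin H₀ = 1.1614×0.85806×-0.23175 + 0.51354×0.97278×0.91736 = -0.230951 + 0.458278 = 0.227327.
Q̄ = (S₀/π) × [bracket] = (589/π) × 0.227327 = 42.620 W/m².
Ratio Q̄_A / Q̄_B = 177.28 / 42.620 = 4.160.

Q̄_A / Q̄_B ≈ 4.16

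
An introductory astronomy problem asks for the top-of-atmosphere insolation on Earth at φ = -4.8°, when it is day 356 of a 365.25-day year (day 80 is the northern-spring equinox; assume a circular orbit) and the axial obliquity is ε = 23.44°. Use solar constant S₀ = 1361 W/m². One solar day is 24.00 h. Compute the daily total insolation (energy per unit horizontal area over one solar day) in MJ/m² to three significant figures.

Solar longitude: λ_s = 360° × (356 − 80)/365.25 = 272.033°.
sin δ = sin 23.44° × sin 272.033° = -0.39754, so δ = -23.424°.
cos H₀ = −tan(-4.8°) tan(-23.424°) = -0.0364, H₀ = 1.6072 rad.
Bracket: H₀ sin φ sin δ + cos φ cos δ sin H₀ = 1.6072×-0.08368×-0.39754 + 0.99649×0.91759×0.99934 = 0.053465 + 0.913766 = 0.967231.
Q̄ = (S₀/π) × [bracket] = (1361/π) × 0.967231 = 419.02 W/m².
Daily total = Q̄ × 24.00 h × 3600 s/h = 419.02 × 24.00 × 3600 / 10⁶ = 36.20 MJ/m².

36.2 MJ/m²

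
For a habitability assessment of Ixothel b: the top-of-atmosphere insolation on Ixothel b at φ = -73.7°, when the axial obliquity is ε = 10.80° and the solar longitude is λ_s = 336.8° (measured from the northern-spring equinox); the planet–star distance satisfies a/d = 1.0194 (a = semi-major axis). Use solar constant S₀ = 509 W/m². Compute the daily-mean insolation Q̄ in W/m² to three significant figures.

Solar declination: sin δ = sin ε · sin λ_s = sin 10.80° × sin 336.8° = -0.07382, so δ = -4.233°.
cos H₀ = −tan(-73.7°) tan(-4.233°) = -0.2531, H₀ = 1.8267 rad.
Bracket: H₀ sin φ sin δ + cos φ cos δ sin H₀ = 1.8267×-0.95981×-0.07382 + 0.28067×0.99727×0.96743 = 0.129427 + 0.270787 = 0.400214.
Inverse-square distance factor (a/d)² = 1.0194² = 1.039176.
Q̄ = (S₀/π) × 1.039176 × [bracket] = (509/π) × 1.039176 × 0.400214 = 67.38 W/m².

Q̄ ≈ 67.4 W/m²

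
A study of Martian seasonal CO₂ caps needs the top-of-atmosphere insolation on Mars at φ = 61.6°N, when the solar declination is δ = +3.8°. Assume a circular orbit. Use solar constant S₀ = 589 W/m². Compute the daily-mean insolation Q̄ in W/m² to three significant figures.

Q̄ ≈ 107 W/m²

cos H₀ = −tan(+61.6°) tan(+3.800°) = -0.1228, H₀ = 1.6939 rad.
Bracket: H₀ sin φ sin δ + cos φ cos δ sin H₀ = 1.6939×0.87965×0.06627 + 0.47562×0.99780×0.99243 = 0.098745 + 0.470981 = 0.569726.
Q̄ = (S₀/π) × [bracket] = (589/π) × 0.569726 = 106.8 W/m².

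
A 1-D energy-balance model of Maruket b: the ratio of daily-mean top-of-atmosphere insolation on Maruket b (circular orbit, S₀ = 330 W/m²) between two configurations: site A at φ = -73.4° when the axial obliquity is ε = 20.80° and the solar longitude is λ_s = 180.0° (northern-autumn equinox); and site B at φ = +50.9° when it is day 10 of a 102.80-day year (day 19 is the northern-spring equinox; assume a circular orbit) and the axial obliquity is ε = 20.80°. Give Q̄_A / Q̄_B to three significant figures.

— Configuration A (φ=-73.4°):
Solar declination: sin δ = sin ε · sin λ_s = sin 20.80° × sin 180.0° = 0.00000, so δ = +0.000°.
cos H₀ = −tan(-73.4°) tan(+0.000°) = 0.0000, H₀ = 1.5708 rad.
Bracket: H₀ sin φ sin δ + cos φ cos δ sin H₀ = 1.5708×-0.95832×0.00000 + 0.28569×1.00000×1.00000 = -0.000000 + 0.285690 = 0.285690.
Q̄ = (S₀/π) × [bracket] = (330/π) × 0.285690 = 30.010 W/m².
— Configuration B (φ=+50.9°):
Solar longitude: λ_s = 360° × (10 − 19)/102.80 = -31.518°, i.e. -31.518° + 360° = 328.482°.
sin δ = sin 20.80° × sin 328.482° = -0.18564, so δ = -10.698°.
cos H₀ = −tan(+50.9°) tan(-10.698°) = 0.2325, H₀ = 1.3362 rad.
Bracket: H₀ sin φ sin δ + cos φ cos δ sin H₀ = 1.3362×0.77605×-0.18564 + 0.63068×0.98262×0.97260 = -0.192501 + 0.602738 = 0.410237.
Q̄ = (S₀/π) × [bracket] = (330/π) × 0.410237 = 43.092 W/m².
Ratio Q̄_A / Q̄_B = 30.010 / 43.092 = 0.6964.

Q̄_A / Q̄_B ≈ 0.696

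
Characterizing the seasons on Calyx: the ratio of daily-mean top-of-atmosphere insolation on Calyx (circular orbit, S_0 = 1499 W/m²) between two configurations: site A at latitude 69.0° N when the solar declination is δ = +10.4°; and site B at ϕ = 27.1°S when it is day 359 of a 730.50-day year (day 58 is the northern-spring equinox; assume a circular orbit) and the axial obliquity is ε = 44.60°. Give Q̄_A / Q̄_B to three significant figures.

Q̄_A / Q̄_B ≈ 1.13

— Configuration A (ϕ=+69.0°):
cos h₀ = −tan(+69.0°) tan(+10.400°) = -0.4781, h₀ = 2.0693 rad.
Bracket: h₀ sin ϕ sin δ + cos ϕ cos δ sin h₀ = 2.0693×0.93358×0.18052 + 0.35837×0.98357×0.87829 = 0.348739 + 0.309581 = 0.658320.
Q̄ = (S_0/π) × [bracket] = (1499/π) × 0.658320 = 314.12 W/m².
— Configuration B (ϕ=-27.1°):
Solar longitude: L_s = 360° × (359 − 58)/730.50 = 148.337°.
sin δ = sin 44.60° × sin 148.337° = 0.36858, so δ = +21.628°.
cos h₀ = −tan(-27.1°) tan(+21.628°) = 0.2029, h₀ = 1.3665 rad.
Bracket: h₀ sin ϕ sin δ + cos ϕ cos δ sin h₀ = 1.3665×-0.45554×0.36858 + 0.89021×0.92960×0.97920 = -0.229439 + 0.810326 = 0.580887.
Q̄ = (S_0/π) × [bracket] = (1499/π) × 0.580887 = 277.17 W/m².
Ratio Q̄_A / Q̄_B = 314.12 / 277.17 = 1.133.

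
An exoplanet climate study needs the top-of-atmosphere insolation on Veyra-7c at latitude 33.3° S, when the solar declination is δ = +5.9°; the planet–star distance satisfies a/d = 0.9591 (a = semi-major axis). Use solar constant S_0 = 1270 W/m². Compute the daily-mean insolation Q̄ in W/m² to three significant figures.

Q̄ ≈ 277 W/m²

cos h₀ = −tan(-33.3°) tan(+5.900°) = 0.0679, h₀ = 1.5029 rad.
Bracket: h₀ sin ϕ sin δ + cos ϕ cos δ sin h₀ = 1.5029×-0.54902×0.10279 + 0.83581×0.99470×0.99769 = -0.084814 + 0.829460 = 0.744646.
Inverse-square distance factor (a/d)² = 0.9591² = 0.919873.
Q̄ = (S_0/π) × 0.919873 × [bracket] = (1270/π) × 0.919873 × 0.744646 = 276.9 W/m².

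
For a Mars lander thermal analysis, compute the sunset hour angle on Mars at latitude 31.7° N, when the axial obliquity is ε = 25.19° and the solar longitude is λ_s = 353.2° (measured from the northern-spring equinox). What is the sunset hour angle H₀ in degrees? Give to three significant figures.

Solar declination: sin δ = sin ε · sin λ_s = sin 25.19° × sin 353.2° = -0.05040, so δ = -2.889°.
cos H₀ = −tan φ · tan δ = −tan(+31.7°) × tan(-2.889°) = 0.0312, so H₀ = 1.5396 rad = 88.21°.

H₀ = 88.2°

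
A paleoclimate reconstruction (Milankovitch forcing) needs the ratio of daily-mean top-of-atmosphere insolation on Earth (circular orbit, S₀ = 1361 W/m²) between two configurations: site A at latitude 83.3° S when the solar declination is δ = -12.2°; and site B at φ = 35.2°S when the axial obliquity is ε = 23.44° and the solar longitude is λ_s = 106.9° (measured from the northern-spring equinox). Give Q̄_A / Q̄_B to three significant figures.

Q̄_A / Q̄_B ≈ 1.49

— Configuration A (φ=-83.3°):
cos H₀ = −tan(-83.3°) tan(-12.200°) = -1.8405 ≤ −1 ⇒ polar day, H₀ = π.
Bracket: H₀ sin φ sin δ + cos φ cos δ sin H₀ = 3.1416×-0.99317×-0.21132 + 0.11667×0.97742×0.00000 = 0.659349 + 0.000000 = 0.659349.
Q̄ = (S₀/π) × [bracket] = (1361/π) × 0.659349 = 285.64 W/m².
— Configuration B (φ=-35.2°):
Solar declination: sin δ = sin ε · sin λ_s = sin 23.44° × sin 106.9° = 0.38061, so δ = +22.371°.
cos H₀ = −tan(-35.2°) tan(+22.371°) = 0.2903, H₀ = 1.2762 rad.
Bracket: H₀ sin φ sin δ + cos φ cos δ sin H₀ = 1.2762×-0.57643×0.38061 + 0.81714×0.92474×0.95692 = -0.279992 + 0.723089 = 0.443097.
Q̄ = (S₀/π) × [bracket] = (1361/π) × 0.443097 = 191.96 W/m².
Ratio Q̄_A / Q̄_B = 285.64 / 191.96 = 1.488.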